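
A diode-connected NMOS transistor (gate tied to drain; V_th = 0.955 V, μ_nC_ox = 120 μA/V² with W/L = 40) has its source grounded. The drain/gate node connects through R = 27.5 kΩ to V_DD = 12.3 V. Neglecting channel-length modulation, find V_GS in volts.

V_GS = 1.36 V

With gate tied to drain, V_GS = V_DS ≥ V_GS − V_th, so the device is in saturation.
k_n = μ_nC_ox · (W/L) = 4.8 mA/V².
KCL at the drain: ½ k_n (V_GS − V_th)² = (V_DD − V_GS)/R.
Let x = V_GS − 0.955. Then 66 x² + x − 11.35 = 0, giving x = 0.407 V (positive root), so V_GS = 1.36 V.
I_D = (V_DD − V_GS)/R = (12.3 − 1.36) / 27.5 = 0.398 mA.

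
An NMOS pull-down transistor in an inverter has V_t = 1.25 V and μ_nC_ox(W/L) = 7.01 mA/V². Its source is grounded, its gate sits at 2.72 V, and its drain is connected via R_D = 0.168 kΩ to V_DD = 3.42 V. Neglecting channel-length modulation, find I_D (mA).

I_D = 7.57 mA

V_GS = V_G = 2.72 V, so V_ov = 2.72 − 1.25 = 1.47 V.
Assume saturation: I_D = ½ k_n V_ov² = 0.5 × 7.01 × 1.47² = 7.57 mA, giving V_DS = V_DD − I_D R_D = 3.42 − 7.57 × 0.168 = 2.15 V.
V_DS = 2.15 V ≥ V_ov = 1.47 V, confirming saturation.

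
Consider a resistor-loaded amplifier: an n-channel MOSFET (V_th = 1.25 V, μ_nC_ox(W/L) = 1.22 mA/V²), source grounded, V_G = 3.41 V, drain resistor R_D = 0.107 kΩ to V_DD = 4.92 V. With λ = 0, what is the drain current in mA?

I_D = 2.85 mA

V_GS = V_G = 3.41 V, so V_ov = 3.41 − 1.25 = 2.16 V.
Assume saturation: I_D = ½ k_n V_ov² = 0.5 × 1.22 × 2.16² = 2.85 mA, giving V_DS = V_DD − I_D R_D = 4.92 − 2.85 × 0.107 = 4.62 V.
V_DS = 4.62 V ≥ V_ov = 2.16 V, confirming saturation.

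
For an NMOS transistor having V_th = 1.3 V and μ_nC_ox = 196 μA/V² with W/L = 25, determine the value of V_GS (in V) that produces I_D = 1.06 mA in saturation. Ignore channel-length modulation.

k_n = μ_nC_ox · (W/L) = 4.9 mA/V².
In saturation I_D = ½ k_n (V_GS − V_th)², so V_GS − V_th = √(2 I_D / k_n) = √(2 × 1.06 / 4.9) = 0.658 V.
V_GS = 1.3 + 0.658 = 1.96 V.

V_GS = 1.96 V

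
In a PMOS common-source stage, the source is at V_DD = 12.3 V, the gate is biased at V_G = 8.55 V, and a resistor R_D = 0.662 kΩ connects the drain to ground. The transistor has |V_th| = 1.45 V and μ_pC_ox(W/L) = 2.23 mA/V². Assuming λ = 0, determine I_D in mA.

I_D = 5.90 mA

V_SG = V_DD − V_G = 12.3 − 8.55 = 3.75 V, so V_ov = 3.75 − 1.45 = 2.3 V.
Assume saturation: I_D = ½ k_p V_ov² = 0.5 × 2.23 × 2.3² = 5.9 mA, giving V_SD = V_DD − I_D R_D = 12.3 − 5.9 × 0.662 = 8.4 V.
V_SD = 8.4 V ≥ V_ov = 2.3 V, confirming saturation.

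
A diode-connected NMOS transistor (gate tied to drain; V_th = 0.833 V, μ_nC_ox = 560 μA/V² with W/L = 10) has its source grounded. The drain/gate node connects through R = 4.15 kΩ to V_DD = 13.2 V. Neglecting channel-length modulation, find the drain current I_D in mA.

I_D = 2.74 mA

With gate tied to drain, V_GS = V_DS ≥ V_GS − V_th, so the device is in saturation.
k_n = μ_nC_ox · (W/L) = 5.6 mA/V².
KCL at the drain: ½ k_n (V_GS − V_th)² = (V_DD − V_GS)/R.
Let x = V_GS − 0.833. Then 11.6 x² + x − 12.37 = 0, giving x = 0.99 V (positive root), so V_GS = 1.82 V.
I_D = (V_DD − V_GS)/R = (13.2 − 1.82) / 4.15 = 2.74 mA.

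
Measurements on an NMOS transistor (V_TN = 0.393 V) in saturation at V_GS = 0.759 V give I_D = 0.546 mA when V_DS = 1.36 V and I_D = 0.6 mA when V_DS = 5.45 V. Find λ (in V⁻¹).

λ = 0.0250 V⁻¹

With V_GS fixed, I_D ∝ (1 + λ V_DS) in saturation, so I_D2/I_D1 = (1 + λ V_DS2)/(1 + λ V_DS1).
0.6/0.546 = 1.099 = (1 + 5.45 λ)/(1 + 1.36 λ).
Solving: λ (I_D1 V_DS2 − I_D2 V_DS1) = I_D2 − I_D1, so λ = (0.6 − 0.546) / (0.546 × 5.45 − 0.6 × 1.36) = 0.054 / 2.16 = 0.025 V⁻¹.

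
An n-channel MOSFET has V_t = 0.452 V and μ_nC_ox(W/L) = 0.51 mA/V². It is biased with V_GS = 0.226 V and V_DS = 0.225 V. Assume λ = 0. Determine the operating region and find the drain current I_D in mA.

Cutoff; I_D = 0 mA

V_GS = 0.226 V < V_t = 0.452 V, so the transistor is in cutoff.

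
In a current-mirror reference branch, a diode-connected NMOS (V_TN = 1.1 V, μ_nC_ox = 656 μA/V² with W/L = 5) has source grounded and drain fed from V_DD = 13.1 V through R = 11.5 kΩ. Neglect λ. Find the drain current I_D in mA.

I_D = 0.976 mA

With gate tied to drain, V_GS = V_DS ≥ V_GS − V_TN, so the device is in saturation.
k_n = μ_nC_ox · (W/L) = 3.28 mA/V².
KCL at the drain: ½ k_n (V_GS − V_TN)² = (V_DD − V_GS)/R.
Let x = V_GS − 1.1. Then 18.9 x² + x − 12 = 0, giving x = 0.772 V (positive root), so V_GS = 1.87 V.
I_D = (V_DD − V_GS)/R = (13.1 − 1.87) / 11.5 = 0.976 mA.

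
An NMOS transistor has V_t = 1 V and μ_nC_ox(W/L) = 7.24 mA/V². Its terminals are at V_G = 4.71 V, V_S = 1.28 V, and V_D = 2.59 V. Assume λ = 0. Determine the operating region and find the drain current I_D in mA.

Triode; I_D = 16.8 mA

V_GS = V_G − V_S = 4.71 − 1.28 = 3.43 V; V_DS = V_D − V_S = 2.59 − 1.28 = 1.31 V.
V_ov = V_GS − V_t = 3.43 − 1 = 2.43 V.
Since V_DS = 1.31 V < V_ov = 2.43 V, the device is in the triode region.
I_D = k_n [V_ov · V_DS − ½ V_DS²] = 7.24 × [2.43 × 1.31 − 0.5 × 1.31²] = 16.8 mA.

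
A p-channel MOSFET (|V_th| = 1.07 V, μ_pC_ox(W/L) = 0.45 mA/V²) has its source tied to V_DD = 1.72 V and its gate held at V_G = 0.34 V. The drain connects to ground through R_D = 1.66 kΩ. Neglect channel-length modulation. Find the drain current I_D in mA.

I_D = 0.0216 mA

V_SG = V_DD − V_G = 1.72 − 0.34 = 1.38 V, so V_ov = 1.38 − 1.07 = 0.31 V.
Assume saturation: I_D = ½ k_p V_ov² = 0.5 × 0.45 × 0.31² = 0.0216 mA, giving V_SD = V_DD − I_D R_D = 1.72 − 0.0216 × 1.66 = 1.68 V.
V_SD = 1.68 V ≥ V_ov = 0.31 V, confirming saturation.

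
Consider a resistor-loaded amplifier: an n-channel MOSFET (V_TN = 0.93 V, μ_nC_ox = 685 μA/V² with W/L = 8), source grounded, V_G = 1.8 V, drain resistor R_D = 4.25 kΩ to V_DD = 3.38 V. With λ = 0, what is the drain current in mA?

V_GS = V_G = 1.8 V, so V_ov = 1.8 − 0.93 = 0.87 V.
k_n = μ_nC_ox · (W/L) = 5.48 mA/V².
Assume saturation: I_D = ½ k_n V_ov² = 0.5 × 5.48 × 0.87² = 2.07 mA, giving V_DS = V_DD − I_D R_D = 3.38 − 2.07 × 4.25 = -5.43 V.
But -5.43 V < V_ov = 0.87 V, so the device is actually in triode.
In triode I_D = k_n[V_ov V_DS − ½ V_DS²] and I_D = (V_DD − V_DS)/R_D. Equating: 11.6 V_DS² − 21.26 V_DS + 3.38 = 0, giving V_DS = 0.176 V (the root below V_ov).
I_D = (3.38 − 0.176) / 4.25 = 0.754 mA.

I_D = 0.754 mA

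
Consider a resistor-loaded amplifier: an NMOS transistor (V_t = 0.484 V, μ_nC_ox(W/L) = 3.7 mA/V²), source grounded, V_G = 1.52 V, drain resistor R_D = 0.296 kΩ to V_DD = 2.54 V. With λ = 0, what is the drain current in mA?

I_D = 1.99 mA

V_GS = V_G = 1.52 V, so V_ov = 1.52 − 0.484 = 1.04 V.
Assume saturation: I_D = ½ k_n V_ov² = 0.5 × 3.7 × 1.04² = 1.99 mA, giving V_DS = V_DD − I_D R_D = 2.54 − 1.99 × 0.296 = 1.95 V.
V_DS = 1.95 V ≥ V_ov = 1.04 V, confirming saturation.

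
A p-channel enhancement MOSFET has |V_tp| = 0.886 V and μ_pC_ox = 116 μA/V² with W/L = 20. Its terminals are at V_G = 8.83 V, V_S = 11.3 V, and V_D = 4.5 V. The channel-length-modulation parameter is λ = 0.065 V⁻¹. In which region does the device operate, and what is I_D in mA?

Saturation; I_D = 4.20 mA

V_SG = V_S − V_G = 11.3 − 8.83 = 2.47 V; V_SD = V_S − V_D = 11.3 − 4.5 = 6.8 V.
k_p = μ_pC_ox · (W/L) = 2.32 mA/V².
V_ov = V_SG − |V_tp| = 2.47 − 0.886 = 1.58 V.
Since V_SD = 6.8 V ≥ V_ov = 1.58 V, the device is in saturation.
I_D = ½ k_p V_ov² (1 + λ V_SD) = 0.5 × 2.32 × 1.58² × (1 + 0.065 × 6.8) = 4.2 mA.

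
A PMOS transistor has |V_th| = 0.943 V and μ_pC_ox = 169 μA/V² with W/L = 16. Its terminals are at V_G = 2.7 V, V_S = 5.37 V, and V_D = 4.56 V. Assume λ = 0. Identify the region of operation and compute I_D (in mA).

Triode; I_D = 2.90 mA

V_SG = V_S − V_G = 5.37 − 2.7 = 2.67 V; V_SD = V_S − V_D = 5.37 − 4.56 = 0.81 V.
k_p = μ_pC_ox · (W/L) = 2.704 mA/V².
V_ov = V_SG − |V_th| = 2.67 − 0.943 = 1.73 V.
Since V_SD = 0.81 V < V_ov = 1.73 V, the device is in the triode region.
I_D = k_p [V_ov · V_SD − ½ V_SD²] = 2.704 × [1.73 × 0.81 − 0.5 × 0.81²] = 2.9 mA.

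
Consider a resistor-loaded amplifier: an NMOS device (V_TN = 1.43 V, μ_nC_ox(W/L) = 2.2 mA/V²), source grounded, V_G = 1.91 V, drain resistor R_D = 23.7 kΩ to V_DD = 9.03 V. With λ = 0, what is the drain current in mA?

I_D = 0.253 mA

V_GS = V_G = 1.91 V, so V_ov = 1.91 − 1.43 = 0.48 V.
Assume saturation: I_D = ½ k_n V_ov² = 0.5 × 2.2 × 0.48² = 0.253 mA, giving V_DS = V_DD − I_D R_D = 9.03 − 0.253 × 23.7 = 3.02 V.
V_DS = 3.02 V ≥ V_ov = 0.48 V, confirming saturation.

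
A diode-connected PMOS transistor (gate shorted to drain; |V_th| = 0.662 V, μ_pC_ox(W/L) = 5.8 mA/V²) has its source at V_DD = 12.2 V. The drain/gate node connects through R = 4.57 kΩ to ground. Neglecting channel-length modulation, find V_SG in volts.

With gate tied to drain, V_SG = V_SD ≥ V_SG − |V_th|, so the device is in saturation.
KCL at the drain: ½ k_p (V_SG − |V_th|)² = (V_DD − V_SG)/R.
Let x = V_SG − 0.662. Then 13.3 x² + x − 11.54 = 0, giving x = 0.896 V (positive root), so V_SG = 1.56 V.
I_D = (V_DD − V_SG)/R = (12.2 − 1.56) / 4.57 = 2.33 mA.

V_SG = 1.56 V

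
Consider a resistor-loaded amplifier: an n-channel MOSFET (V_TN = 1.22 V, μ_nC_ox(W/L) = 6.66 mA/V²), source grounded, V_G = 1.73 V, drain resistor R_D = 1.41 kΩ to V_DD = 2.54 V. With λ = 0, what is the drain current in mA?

V_GS = V_G = 1.73 V, so V_ov = 1.73 − 1.22 = 0.51 V.
Assume saturation: I_D = ½ k_n V_ov² = 0.5 × 6.66 × 0.51² = 0.866 mA, giving V_DS = V_DD − I_D R_D = 2.54 − 0.866 × 1.41 = 1.32 V.
V_DS = 1.32 V ≥ V_ov = 0.51 V, confirming saturation.

I_D = 0.866 mA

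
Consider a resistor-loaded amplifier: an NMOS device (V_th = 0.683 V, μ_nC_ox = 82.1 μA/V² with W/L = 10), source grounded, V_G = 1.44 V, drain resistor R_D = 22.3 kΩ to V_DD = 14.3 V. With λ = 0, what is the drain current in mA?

V_GS = V_G = 1.44 V, so V_ov = 1.44 − 0.683 = 0.757 V.
k_n = μ_nC_ox · (W/L) = 0.821 mA/V².
Assume saturation: I_D = ½ k_n V_ov² = 0.5 × 0.821 × 0.757² = 0.235 mA, giving V_DS = V_DD − I_D R_D = 14.3 − 0.235 × 22.3 = 9.05 V.
V_DS = 9.05 V ≥ V_ov = 0.757 V, confirming saturation.

I_D = 0.235 mA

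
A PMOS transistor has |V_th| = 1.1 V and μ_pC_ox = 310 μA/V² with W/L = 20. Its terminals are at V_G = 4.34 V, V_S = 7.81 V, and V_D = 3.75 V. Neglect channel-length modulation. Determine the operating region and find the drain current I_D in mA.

V_SG = V_S − V_G = 7.81 − 4.34 = 3.47 V; V_SD = V_S − V_D = 7.81 − 3.75 = 4.06 V.
k_p = μ_pC_ox · (W/L) = 6.2 mA/V².
V_ov = V_SG − |V_th| = 3.47 − 1.1 = 2.37 V.
Since V_SD = 4.06 V ≥ V_ov = 2.37 V, the device is in saturation.
I_D = ½ k_p V_ov² = 0.5 × 6.2 × 2.37² = 17.4 mA.

Saturation; I_D = 17.4 mA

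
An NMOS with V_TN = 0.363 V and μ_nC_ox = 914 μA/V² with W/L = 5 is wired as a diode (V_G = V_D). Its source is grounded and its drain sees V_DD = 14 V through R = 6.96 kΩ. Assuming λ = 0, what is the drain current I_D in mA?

With gate tied to drain, V_GS = V_DS ≥ V_GS − V_TN, so the device is in saturation.
k_n = μ_nC_ox · (W/L) = 4.57 mA/V².
KCL at the drain: ½ k_n (V_GS − V_TN)² = (V_DD − V_GS)/R.
Let x = V_GS − 0.363. Then 15.9 x² + x − 13.64 = 0, giving x = 0.895 V (positive root), so V_GS = 1.26 V.
I_D = (V_DD − V_GS)/R = (14 − 1.26) / 6.96 = 1.83 mA.

I_D = 1.83 mA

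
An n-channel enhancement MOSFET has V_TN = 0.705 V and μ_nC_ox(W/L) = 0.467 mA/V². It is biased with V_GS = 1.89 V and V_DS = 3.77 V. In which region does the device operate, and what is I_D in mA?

Saturation; I_D = 0.328 mA

V_ov = V_GS − V_TN = 1.89 − 0.705 = 1.19 V.
Since V_DS = 3.77 V ≥ V_ov = 1.19 V, the device is in saturation.
I_D = ½ k_n V_ov² = 0.5 × 0.467 × 1.19² = 0.328 mA.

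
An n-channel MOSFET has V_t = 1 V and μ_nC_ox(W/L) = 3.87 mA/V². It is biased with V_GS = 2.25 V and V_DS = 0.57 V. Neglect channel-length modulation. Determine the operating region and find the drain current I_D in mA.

V_ov = V_GS − V_t = 2.25 − 1 = 1.25 V.
Since V_DS = 0.57 V < V_ov = 1.25 V, the device is in the triode region.
I_D = k_n [V_ov · V_DS − ½ V_DS²] = 3.87 × [1.25 × 0.57 − 0.5 × 0.57²] = 2.13 mA.

Triode; I_D = 2.13 mA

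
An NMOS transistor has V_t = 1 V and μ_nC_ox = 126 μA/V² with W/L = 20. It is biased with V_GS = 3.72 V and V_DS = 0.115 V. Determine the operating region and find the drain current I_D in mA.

Triode; I_D = 0.772 mA

k_n = μ_nC_ox · (W/L) = 2.52 mA/V².
V_ov = V_GS − V_t = 3.72 − 1 = 2.72 V.
Since V_DS = 0.115 V < V_ov = 2.72 V, the device is in the triode region.
I_D = k_n [V_ov · V_DS − ½ V_DS²] = 2.52 × [2.72 × 0.115 − 0.5 × 0.115²] = 0.772 mA.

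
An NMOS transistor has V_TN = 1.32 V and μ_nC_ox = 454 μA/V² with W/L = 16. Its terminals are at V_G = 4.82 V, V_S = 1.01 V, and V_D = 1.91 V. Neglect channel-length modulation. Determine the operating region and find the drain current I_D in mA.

V_GS = V_G − V_S = 4.82 − 1.01 = 3.81 V; V_DS = V_D − V_S = 1.91 − 1.01 = 0.9 V.
k_n = μ_nC_ox · (W/L) = 7.264 mA/V².
V_ov = V_GS − V_TN = 3.81 − 1.32 = 2.49 V.
Since V_DS = 0.9 V < V_ov = 2.49 V, the device is in the triode region.
I_D = k_n [V_ov · V_DS − ½ V_DS²] = 7.264 × [2.49 × 0.9 − 0.5 × 0.9²] = 13.3 mA.

Triode; I_D = 13.3 mA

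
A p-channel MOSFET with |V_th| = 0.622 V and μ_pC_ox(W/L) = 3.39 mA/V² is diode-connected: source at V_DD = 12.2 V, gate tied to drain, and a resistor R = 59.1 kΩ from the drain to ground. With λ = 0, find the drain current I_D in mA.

With gate tied to drain, V_SG = V_SD ≥ V_SG − |V_th|, so the device is in saturation.
KCL at the drain: ½ k_p (V_SG − |V_th|)² = (V_DD − V_SG)/R.
Let x = V_SG − 0.622. Then 100 x² + x − 11.58 = 0, giving x = 0.335 V (positive root), so V_SG = 0.957 V.
I_D = (V_DD − V_SG)/R = (12.2 − 0.957) / 59.1 = 0.19 mA.

I_D = 0.190 mA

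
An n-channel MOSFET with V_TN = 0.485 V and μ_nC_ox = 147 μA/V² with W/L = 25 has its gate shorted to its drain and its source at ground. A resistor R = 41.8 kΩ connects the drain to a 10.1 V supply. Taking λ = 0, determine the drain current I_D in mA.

With gate tied to drain, V_GS = V_DS ≥ V_GS − V_TN, so the device is in saturation.
k_n = μ_nC_ox · (W/L) = 3.675 mA/V².
KCL at the drain: ½ k_n (V_GS − V_TN)² = (V_DD − V_GS)/R.
Let x = V_GS − 0.485. Then 76.8 x² + x − 9.615 = 0, giving x = 0.347 V (positive root), so V_GS = 0.832 V.
I_D = (V_DD − V_GS)/R = (10.1 − 0.832) / 41.8 = 0.222 mA.

I_D = 0.222 mA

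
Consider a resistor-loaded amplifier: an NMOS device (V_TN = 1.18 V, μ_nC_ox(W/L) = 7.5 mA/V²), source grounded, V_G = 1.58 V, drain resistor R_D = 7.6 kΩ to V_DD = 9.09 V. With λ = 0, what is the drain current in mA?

V_GS = V_G = 1.58 V, so V_ov = 1.58 − 1.18 = 0.4 V.
Assume saturation: I_D = ½ k_n V_ov² = 0.5 × 7.5 × 0.4² = 0.6 mA, giving V_DS = V_DD − I_D R_D = 9.09 − 0.6 × 7.6 = 4.53 V.
V_DS = 4.53 V ≥ V_ov = 0.4 V, confirming saturation.

I_D = 0.600 mA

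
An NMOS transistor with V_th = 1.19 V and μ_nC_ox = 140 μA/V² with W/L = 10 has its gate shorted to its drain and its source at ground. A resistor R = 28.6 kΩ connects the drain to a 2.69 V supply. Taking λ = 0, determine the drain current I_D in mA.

I_D = 0.0437 mA

With gate tied to drain, V_GS = V_DS ≥ V_GS − V_th, so the device is in saturation.
k_n = μ_nC_ox · (W/L) = 1.4 mA/V².
KCL at the drain: ½ k_n (V_GS − V_th)² = (V_DD − V_GS)/R.
Let x = V_GS − 1.19. Then 20 x² + x − 1.5 = 0, giving x = 0.25 V (positive root), so V_GS = 1.44 V.
I_D = (V_DD − V_GS)/R = (2.69 − 1.44) / 28.6 = 0.0437 mA.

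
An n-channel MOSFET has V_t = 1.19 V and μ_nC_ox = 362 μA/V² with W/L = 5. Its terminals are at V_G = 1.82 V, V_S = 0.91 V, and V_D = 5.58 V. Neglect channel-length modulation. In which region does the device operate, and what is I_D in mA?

Cutoff; I_D = 0 mA

V_GS = V_G − V_S = 1.82 − 0.91 = 0.91 V; V_DS = V_D − V_S = 5.58 − 0.91 = 4.67 V.
V_GS = 0.91 V < V_t = 1.19 V, so the transistor is in cutoff.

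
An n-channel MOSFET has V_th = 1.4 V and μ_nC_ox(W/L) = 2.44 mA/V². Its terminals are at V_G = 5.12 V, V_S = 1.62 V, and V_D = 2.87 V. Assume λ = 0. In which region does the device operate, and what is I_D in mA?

Triode; I_D = 4.50 mA

V_GS = V_G − V_S = 5.12 − 1.62 = 3.5 V; V_DS = V_D − V_S = 2.87 − 1.62 = 1.25 V.
V_ov = V_GS − V_th = 3.5 − 1.4 = 2.1 V.
Since V_DS = 1.25 V < V_ov = 2.1 V, the device is in the triode region.
I_D = k_n [V_ov · V_DS − ½ V_DS²] = 2.44 × [2.1 × 1.25 − 0.5 × 1.25²] = 4.5 mA.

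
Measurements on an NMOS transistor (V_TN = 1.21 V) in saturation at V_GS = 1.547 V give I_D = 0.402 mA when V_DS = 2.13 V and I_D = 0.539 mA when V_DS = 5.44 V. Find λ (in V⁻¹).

λ = 0.132 V⁻¹

With V_GS fixed, I_D ∝ (1 + λ V_DS) in saturation, so I_D2/I_D1 = (1 + λ V_DS2)/(1 + λ V_DS1).
0.539/0.402 = 1.341 = (1 + 5.44 λ)/(1 + 2.13 λ).
Solving: λ (I_D1 V_DS2 − I_D2 V_DS1) = I_D2 − I_D1, so λ = (0.539 − 0.402) / (0.402 × 5.44 − 0.539 × 2.13) = 0.137 / 1.04 = 0.132 V⁻¹.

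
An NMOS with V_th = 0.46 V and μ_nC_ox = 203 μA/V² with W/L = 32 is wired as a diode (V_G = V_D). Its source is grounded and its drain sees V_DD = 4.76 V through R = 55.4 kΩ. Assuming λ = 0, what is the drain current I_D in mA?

I_D = 0.0749 mA

With gate tied to drain, V_GS = V_DS ≥ V_GS − V_th, so the device is in saturation.
k_n = μ_nC_ox · (W/L) = 6.496 mA/V².
KCL at the drain: ½ k_n (V_GS − V_th)² = (V_DD − V_GS)/R.
Let x = V_GS − 0.46. Then 180 x² + x − 4.3 = 0, giving x = 0.152 V (positive root), so V_GS = 0.612 V.
I_D = (V_DD − V_GS)/R = (4.76 − 0.612) / 55.4 = 0.0749 mA.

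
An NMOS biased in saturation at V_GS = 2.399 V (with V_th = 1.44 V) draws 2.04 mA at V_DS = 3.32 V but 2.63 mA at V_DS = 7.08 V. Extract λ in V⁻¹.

With V_GS fixed, I_D ∝ (1 + λ V_DS) in saturation, so I_D2/I_D1 = (1 + λ V_DS2)/(1 + λ V_DS1).
2.63/2.04 = 1.289 = (1 + 7.08 λ)/(1 + 3.32 λ).
Solving: λ (I_D1 V_DS2 − I_D2 V_DS1) = I_D2 − I_D1, so λ = (2.63 − 2.04) / (2.04 × 7.08 − 2.63 × 3.32) = 0.59 / 5.71 = 0.103 V⁻¹.

λ = 0.103 V⁻¹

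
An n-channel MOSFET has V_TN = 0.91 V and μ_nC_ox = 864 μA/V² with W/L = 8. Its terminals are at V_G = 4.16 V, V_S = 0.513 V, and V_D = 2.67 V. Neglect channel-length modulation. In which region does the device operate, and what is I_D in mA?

V_GS = V_G − V_S = 4.16 − 0.513 = 3.65 V; V_DS = V_D − V_S = 2.67 − 0.513 = 2.16 V.
k_n = μ_nC_ox · (W/L) = 6.912 mA/V².
V_ov = V_GS − V_TN = 3.65 − 0.91 = 2.74 V.
Since V_DS = 2.16 V < V_ov = 2.74 V, the device is in the triode region.
I_D = k_n [V_ov · V_DS − ½ V_DS²] = 6.912 × [2.74 × 2.16 − 0.5 × 2.16²] = 24.7 mA.

Triode; I_D = 24.7 mA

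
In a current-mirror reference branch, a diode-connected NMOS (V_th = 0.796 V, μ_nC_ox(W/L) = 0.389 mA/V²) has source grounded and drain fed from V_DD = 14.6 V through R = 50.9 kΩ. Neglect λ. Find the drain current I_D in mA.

With gate tied to drain, V_GS = V_DS ≥ V_GS − V_th, so the device is in saturation.
KCL at the drain: ½ k_n (V_GS − V_th)² = (V_DD − V_GS)/R.
Let x = V_GS − 0.796. Then 9.9 x² + x − 13.8 = 0, giving x = 1.13 V (positive root), so V_GS = 1.93 V.
I_D = (V_DD − V_GS)/R = (14.6 − 1.93) / 50.9 = 0.249 mA.

I_D = 0.249 mA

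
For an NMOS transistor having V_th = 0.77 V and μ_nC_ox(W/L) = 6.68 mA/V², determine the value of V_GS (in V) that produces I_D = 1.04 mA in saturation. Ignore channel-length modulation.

In saturation I_D = ½ k_n (V_GS − V_th)², so V_GS − V_th = √(2 I_D / k_n) = √(2 × 1.04 / 6.68) = 0.558 V.
V_GS = 0.77 + 0.558 = 1.33 V.

V_GS = 1.33 V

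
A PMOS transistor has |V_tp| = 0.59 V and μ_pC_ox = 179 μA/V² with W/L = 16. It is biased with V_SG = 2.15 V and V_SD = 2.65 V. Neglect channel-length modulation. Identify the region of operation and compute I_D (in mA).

k_p = μ_pC_ox · (W/L) = 2.864 mA/V².
V_ov = V_SG − |V_tp| = 2.15 − 0.59 = 1.56 V.
Since V_SD = 2.65 V ≥ V_ov = 1.56 V, the device is in saturation.
I_D = ½ k_p V_ov² = 0.5 × 2.864 × 1.56² = 3.48 mA.

Saturation; I_D = 3.48 mA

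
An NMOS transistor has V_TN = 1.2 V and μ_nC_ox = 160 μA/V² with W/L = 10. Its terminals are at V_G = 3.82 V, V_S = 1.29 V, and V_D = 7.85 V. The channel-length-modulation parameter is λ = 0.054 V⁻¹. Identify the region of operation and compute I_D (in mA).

V_GS = V_G − V_S = 3.82 − 1.29 = 2.53 V; V_DS = V_D − V_S = 7.85 − 1.29 = 6.56 V.
k_n = μ_nC_ox · (W/L) = 1.6 mA/V².
V_ov = V_GS − V_TN = 2.53 − 1.2 = 1.33 V.
Since V_DS = 6.56 V ≥ V_ov = 1.33 V, the device is in saturation.
I_D = ½ k_n V_ov² (1 + λ V_DS) = 0.5 × 1.6 × 1.33² × (1 + 0.054 × 6.56) = 1.92 mA.

Saturation; I_D = 1.92 mA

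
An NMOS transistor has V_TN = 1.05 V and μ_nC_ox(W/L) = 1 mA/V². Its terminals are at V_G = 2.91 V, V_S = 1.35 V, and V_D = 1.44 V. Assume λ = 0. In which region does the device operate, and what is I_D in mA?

Triode; I_D = 0.0418 mA

V_GS = V_G − V_S = 2.91 − 1.35 = 1.56 V; V_DS = V_D − V_S = 1.44 − 1.35 = 0.09 V.
V_ov = V_GS − V_TN = 1.56 − 1.05 = 0.51 V.
Since V_DS = 0.09 V < V_ov = 0.51 V, the device is in the triode region.
I_D = k_n [V_ov · V_DS − ½ V_DS²] = 1 × [0.51 × 0.09 − 0.5 × 0.09²] = 0.0418 mA.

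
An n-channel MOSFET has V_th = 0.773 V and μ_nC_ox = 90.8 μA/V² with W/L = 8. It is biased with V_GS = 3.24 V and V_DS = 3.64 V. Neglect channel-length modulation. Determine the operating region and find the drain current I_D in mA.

Saturation; I_D = 2.21 mA

k_n = μ_nC_ox · (W/L) = 0.7264 mA/V².
V_ov = V_GS − V_th = 3.24 − 0.773 = 2.47 V.
Since V_DS = 3.64 V ≥ V_ov = 2.47 V, the device is in saturation.
I_D = ½ k_n V_ov² = 0.5 × 0.7264 × 2.47² = 2.21 mA.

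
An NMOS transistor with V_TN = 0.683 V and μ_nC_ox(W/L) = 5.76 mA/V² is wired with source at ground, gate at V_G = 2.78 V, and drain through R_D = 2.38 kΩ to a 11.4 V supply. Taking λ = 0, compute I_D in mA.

I_D = 4.61 mA

V_GS = V_G = 2.78 V, so V_ov = 2.78 − 0.683 = 2.1 V.
Assume saturation: I_D = ½ k_n V_ov² = 0.5 × 5.76 × 2.1² = 12.7 mA, giving V_DS = V_DD − I_D R_D = 11.4 − 12.7 × 2.38 = -18.7 V.
But -18.7 V < V_ov = 2.1 V, so the device is actually in triode.
In triode I_D = k_n[V_ov V_DS − ½ V_DS²] and I_D = (V_DD − V_DS)/R_D. Equating: 6.85 V_DS² − 29.75 V_DS + 11.4 = 0, giving V_DS = 0.425 V (the root below V_ov).
I_D = (11.4 − 0.425) / 2.38 = 4.61 mA.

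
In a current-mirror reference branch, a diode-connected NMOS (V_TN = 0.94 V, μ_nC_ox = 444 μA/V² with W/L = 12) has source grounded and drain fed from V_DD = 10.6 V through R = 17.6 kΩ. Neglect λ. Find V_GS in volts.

With gate tied to drain, V_GS = V_DS ≥ V_GS − V_TN, so the device is in saturation.
k_n = μ_nC_ox · (W/L) = 5.328 mA/V².
KCL at the drain: ½ k_n (V_GS − V_TN)² = (V_DD − V_GS)/R.
Let x = V_GS − 0.94. Then 46.9 x² + x − 9.66 = 0, giving x = 0.443 V (positive root), so V_GS = 1.38 V.
I_D = (V_DD − V_GS)/R = (10.6 − 1.38) / 17.6 = 0.524 mA.

V_GS = 1.38 V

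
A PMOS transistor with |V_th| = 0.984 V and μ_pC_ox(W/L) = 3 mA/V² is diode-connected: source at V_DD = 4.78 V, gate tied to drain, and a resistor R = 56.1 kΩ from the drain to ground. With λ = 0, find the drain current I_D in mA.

With gate tied to drain, V_SG = V_SD ≥ V_SG − |V_th|, so the device is in saturation.
KCL at the drain: ½ k_p (V_SG − |V_th|)² = (V_DD − V_SG)/R.
Let x = V_SG − 0.984. Then 84.2 x² + x − 3.796 = 0, giving x = 0.207 V (positive root), so V_SG = 1.19 V.
I_D = (V_DD − V_SG)/R = (4.78 − 1.19) / 56.1 = 0.064 mA.

I_D = 0.0640 mA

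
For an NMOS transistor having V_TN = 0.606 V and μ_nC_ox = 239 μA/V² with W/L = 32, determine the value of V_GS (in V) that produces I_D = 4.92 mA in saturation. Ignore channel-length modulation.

V_GS = 1.74 V

k_n = μ_nC_ox · (W/L) = 7.648 mA/V².
In saturation I_D = ½ k_n (V_GS − V_TN)², so V_GS − V_TN = √(2 I_D / k_n) = √(2 × 4.92 / 7.648) = 1.13 V.
V_GS = 0.606 + 1.13 = 1.74 V.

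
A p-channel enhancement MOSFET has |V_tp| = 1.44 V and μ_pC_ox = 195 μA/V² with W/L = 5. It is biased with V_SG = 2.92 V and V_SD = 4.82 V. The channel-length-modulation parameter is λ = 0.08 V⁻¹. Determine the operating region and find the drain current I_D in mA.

Saturation; I_D = 1.48 mA

k_p = μ_pC_ox · (W/L) = 0.975 mA/V².
V_ov = V_SG − |V_tp| = 2.92 − 1.44 = 1.48 V.
Since V_SD = 4.82 V ≥ V_ov = 1.48 V, the device is in saturation.
I_D = ½ k_p V_ov² (1 + λ V_SD) = 0.5 × 0.975 × 1.48² × (1 + 0.08 × 4.82) = 1.48 mA.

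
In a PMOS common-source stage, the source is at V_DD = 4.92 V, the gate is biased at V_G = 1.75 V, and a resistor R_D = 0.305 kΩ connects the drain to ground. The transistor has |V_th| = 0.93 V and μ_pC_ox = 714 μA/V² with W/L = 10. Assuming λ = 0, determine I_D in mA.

V_SG = V_DD − V_G = 4.92 − 1.75 = 3.17 V, so V_ov = 3.17 − 0.93 = 2.24 V.
k_p = μ_pC_ox · (W/L) = 7.14 mA/V².
Assume saturation: I_D = ½ k_p V_ov² = 0.5 × 7.14 × 2.24² = 17.9 mA, giving V_SD = V_DD − I_D R_D = 4.92 − 17.9 × 0.305 = -0.543 V.
But -0.543 V < V_ov = 2.24 V, so the device is actually in triode.
In triode I_D = k_p[V_ov V_SD − ½ V_SD²] and I_D = (V_DD − V_SD)/R_D. Equating: 1.09 V_SD² − 5.878 V_SD + 4.92 = 0, giving V_SD = 1.04 V (the root below V_ov).
I_D = (4.92 − 1.04) / 0.305 = 12.7 mA.

I_D = 12.7 mA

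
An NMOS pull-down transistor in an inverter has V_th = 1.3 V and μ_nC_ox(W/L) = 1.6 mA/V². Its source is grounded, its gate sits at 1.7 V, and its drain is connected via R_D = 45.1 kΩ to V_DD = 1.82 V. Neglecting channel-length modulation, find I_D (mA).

V_GS = V_G = 1.7 V, so V_ov = 1.7 − 1.3 = 0.4 V.
Assume saturation: I_D = ½ k_n V_ov² = 0.5 × 1.6 × 0.4² = 0.128 mA, giving V_DS = V_DD − I_D R_D = 1.82 − 0.128 × 45.1 = -3.95 V.
But -3.95 V < V_ov = 0.4 V, so the device is actually in triode.
In triode I_D = k_n[V_ov V_DS − ½ V_DS²] and I_D = (V_DD − V_DS)/R_D. Equating: 36.1 V_DS² − 29.86 V_DS + 1.82 = 0, giving V_DS = 0.0662 V (the root below V_ov).
I_D = (1.82 − 0.0662) / 45.1 = 0.0389 mA.

I_D = 0.0389 mA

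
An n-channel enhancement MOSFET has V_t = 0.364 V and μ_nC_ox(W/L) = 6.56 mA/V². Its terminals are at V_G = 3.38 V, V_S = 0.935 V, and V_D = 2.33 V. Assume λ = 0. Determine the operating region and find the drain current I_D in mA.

Triode; I_D = 12.7 mA

V_GS = V_G − V_S = 3.38 − 0.935 = 2.44 V; V_DS = V_D − V_S = 2.33 − 0.935 = 1.4 V.
V_ov = V_GS − V_t = 2.44 − 0.364 = 2.08 V.
Since V_DS = 1.4 V < V_ov = 2.08 V, the device is in the triode region.
I_D = k_n [V_ov · V_DS − ½ V_DS²] = 6.56 × [2.08 × 1.4 − 0.5 × 1.4²] = 12.7 mA.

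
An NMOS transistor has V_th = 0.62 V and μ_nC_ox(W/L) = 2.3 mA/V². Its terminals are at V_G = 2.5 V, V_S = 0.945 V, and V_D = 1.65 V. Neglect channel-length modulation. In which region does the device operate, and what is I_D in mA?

Triode; I_D = 0.945 mA

V_GS = V_G − V_S = 2.5 − 0.945 = 1.56 V; V_DS = V_D − V_S = 1.65 − 0.945 = 0.705 V.
V_ov = V_GS − V_th = 1.56 − 0.62 = 0.935 V.
Since V_DS = 0.705 V < V_ov = 0.935 V, the device is in the triode region.
I_D = k_n [V_ov · V_DS − ½ V_DS²] = 2.3 × [0.935 × 0.705 − 0.5 × 0.705²] = 0.945 mA.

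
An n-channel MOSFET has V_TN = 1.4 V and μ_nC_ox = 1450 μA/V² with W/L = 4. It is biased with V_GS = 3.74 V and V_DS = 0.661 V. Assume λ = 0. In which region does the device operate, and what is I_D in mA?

k_n = μ_nC_ox · (W/L) = 5.8 mA/V².
V_ov = V_GS − V_TN = 3.74 − 1.4 = 2.34 V.
Since V_DS = 0.661 V < V_ov = 2.34 V, the device is in the triode region.
I_D = k_n [V_ov · V_DS − ½ V_DS²] = 5.8 × [2.34 × 0.661 − 0.5 × 0.661²] = 7.7 mA.

Triode; I_D = 7.70 mA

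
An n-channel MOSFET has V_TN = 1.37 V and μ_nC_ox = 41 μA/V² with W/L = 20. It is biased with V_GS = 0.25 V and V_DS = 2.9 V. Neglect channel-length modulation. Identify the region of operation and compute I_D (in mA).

Cutoff; I_D = 0 mA

V_GS = 0.25 V < V_TN = 1.37 V, so the transistor is in cutoff.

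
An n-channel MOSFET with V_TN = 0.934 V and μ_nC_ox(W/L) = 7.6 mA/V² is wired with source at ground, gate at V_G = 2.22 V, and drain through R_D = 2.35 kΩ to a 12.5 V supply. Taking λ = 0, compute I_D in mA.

V_GS = V_G = 2.22 V, so V_ov = 2.22 − 0.934 = 1.29 V.
Assume saturation: I_D = ½ k_n V_ov² = 0.5 × 7.6 × 1.29² = 6.28 mA, giving V_DS = V_DD − I_D R_D = 12.5 − 6.28 × 2.35 = -2.27 V.
But -2.27 V < V_ov = 1.29 V, so the device is actually in triode.
In triode I_D = k_n[V_ov V_DS − ½ V_DS²] and I_D = (V_DD − V_DS)/R_D. Equating: 8.93 V_DS² − 23.97 V_DS + 12.5 = 0, giving V_DS = 0.709 V (the root below V_ov).
I_D = (12.5 − 0.709) / 2.35 = 5.02 mA.

I_D = 5.02 mA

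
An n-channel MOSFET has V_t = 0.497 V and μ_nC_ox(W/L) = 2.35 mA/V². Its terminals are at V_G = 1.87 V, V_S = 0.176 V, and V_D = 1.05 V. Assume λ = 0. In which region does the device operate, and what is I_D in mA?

Triode; I_D = 1.56 mA

V_GS = V_G − V_S = 1.87 − 0.176 = 1.69 V; V_DS = V_D − V_S = 1.05 − 0.176 = 0.874 V.
V_ov = V_GS − V_t = 1.69 − 0.497 = 1.2 V.
Since V_DS = 0.874 V < V_ov = 1.2 V, the device is in the triode region.
I_D = k_n [V_ov · V_DS − ½ V_DS²] = 2.35 × [1.2 × 0.874 − 0.5 × 0.874²] = 1.56 mA.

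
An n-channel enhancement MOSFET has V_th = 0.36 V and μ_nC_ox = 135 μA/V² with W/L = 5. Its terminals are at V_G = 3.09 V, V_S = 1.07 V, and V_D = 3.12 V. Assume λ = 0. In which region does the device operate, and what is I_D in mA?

Saturation; I_D = 0.930 mA

V_GS = V_G − V_S = 3.09 − 1.07 = 2.02 V; V_DS = V_D − V_S = 3.12 − 1.07 = 2.05 V.
k_n = μ_nC_ox · (W/L) = 0.675 mA/V².
V_ov = V_GS − V_th = 2.02 − 0.36 = 1.66 V.
Since V_DS = 2.05 V ≥ V_ov = 1.66 V, the device is in saturation.
I_D = ½ k_n V_ov² = 0.5 × 0.675 × 1.66² = 0.93 mA.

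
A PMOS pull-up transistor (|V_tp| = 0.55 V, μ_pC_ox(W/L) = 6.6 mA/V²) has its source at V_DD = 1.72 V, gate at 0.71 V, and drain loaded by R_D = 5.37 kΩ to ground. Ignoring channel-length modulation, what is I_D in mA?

I_D = 0.299 mA

V_SG = V_DD − V_G = 1.72 − 0.71 = 1.01 V, so V_ov = 1.01 − 0.55 = 0.46 V.
Assume saturation: I_D = ½ k_p V_ov² = 0.5 × 6.6 × 0.46² = 0.698 mA, giving V_SD = V_DD − I_D R_D = 1.72 − 0.698 × 5.37 = -2.03 V.
But -2.03 V < V_ov = 0.46 V, so the device is actually in triode.
In triode I_D = k_p[V_ov V_SD − ½ V_SD²] and I_D = (V_DD − V_SD)/R_D. Equating: 17.7 V_SD² − 17.3 V_SD + 1.72 = 0, giving V_SD = 0.112 V (the root below V_ov).
I_D = (1.72 − 0.112) / 5.37 = 0.299 mA.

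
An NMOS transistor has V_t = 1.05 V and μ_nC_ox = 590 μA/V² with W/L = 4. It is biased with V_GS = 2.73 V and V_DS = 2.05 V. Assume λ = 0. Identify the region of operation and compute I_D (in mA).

k_n = μ_nC_ox · (W/L) = 2.36 mA/V².
V_ov = V_GS − V_t = 2.73 − 1.05 = 1.68 V.
Since V_DS = 2.05 V ≥ V_ov = 1.68 V, the device is in saturation.
I_D = ½ k_n V_ov² = 0.5 × 2.36 × 1.68² = 3.33 mA.

Saturation; I_D = 3.33 mA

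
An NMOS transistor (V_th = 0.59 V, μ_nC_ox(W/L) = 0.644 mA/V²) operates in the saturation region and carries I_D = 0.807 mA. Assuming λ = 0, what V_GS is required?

In saturation I_D = ½ k_n (V_GS − V_th)², so V_GS − V_th = √(2 I_D / k_n) = √(2 × 0.807 / 0.644) = 1.58 V.
V_GS = 0.59 + 1.58 = 2.17 V.

V_GS = 2.17 V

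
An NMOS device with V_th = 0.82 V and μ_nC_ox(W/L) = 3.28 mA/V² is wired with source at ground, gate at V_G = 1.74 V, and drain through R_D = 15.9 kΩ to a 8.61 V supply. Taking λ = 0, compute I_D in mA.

I_D = 0.529 mA

V_GS = V_G = 1.74 V, so V_ov = 1.74 − 0.82 = 0.92 V.
Assume saturation: I_D = ½ k_n V_ov² = 0.5 × 3.28 × 0.92² = 1.39 mA, giving V_DS = V_DD − I_D R_D = 8.61 − 1.39 × 15.9 = -13.5 V.
But -13.5 V < V_ov = 0.92 V, so the device is actually in triode.
In triode I_D = k_n[V_ov V_DS − ½ V_DS²] and I_D = (V_DD − V_DS)/R_D. Equating: 26.1 V_DS² − 48.98 V_DS + 8.61 = 0, giving V_DS = 0.196 V (the root below V_ov).
I_D = (8.61 − 0.196) / 15.9 = 0.529 mA.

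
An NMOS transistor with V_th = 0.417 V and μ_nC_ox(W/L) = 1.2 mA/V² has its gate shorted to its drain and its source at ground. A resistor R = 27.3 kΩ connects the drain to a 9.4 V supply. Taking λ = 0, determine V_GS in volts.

V_GS = 1.13 V

With gate tied to drain, V_GS = V_DS ≥ V_GS − V_th, so the device is in saturation.
KCL at the drain: ½ k_n (V_GS − V_th)² = (V_DD − V_GS)/R.
Let x = V_GS − 0.417. Then 16.4 x² + x − 8.983 = 0, giving x = 0.711 V (positive root), so V_GS = 1.13 V.
I_D = (V_DD − V_GS)/R = (9.4 − 1.13) / 27.3 = 0.303 mA.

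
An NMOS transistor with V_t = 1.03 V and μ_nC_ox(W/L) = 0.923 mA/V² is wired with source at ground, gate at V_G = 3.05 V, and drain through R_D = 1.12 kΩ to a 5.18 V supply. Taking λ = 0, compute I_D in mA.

V_GS = V_G = 3.05 V, so V_ov = 3.05 − 1.03 = 2.02 V.
Assume saturation: I_D = ½ k_n V_ov² = 0.5 × 0.923 × 2.02² = 1.88 mA, giving V_DS = V_DD − I_D R_D = 5.18 − 1.88 × 1.12 = 3.07 V.
V_DS = 3.07 V ≥ V_ov = 2.02 V, confirming saturation.

I_D = 1.88 mA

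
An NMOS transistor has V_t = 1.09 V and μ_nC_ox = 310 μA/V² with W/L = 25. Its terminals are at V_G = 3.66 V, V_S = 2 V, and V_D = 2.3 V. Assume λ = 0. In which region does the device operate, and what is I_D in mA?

Triode; I_D = 0.976 mA

V_GS = V_G − V_S = 3.66 − 2 = 1.66 V; V_DS = V_D − V_S = 2.3 − 2 = 0.3 V.
k_n = μ_nC_ox · (W/L) = 7.75 mA/V².
V_ov = V_GS − V_t = 1.66 − 1.09 = 0.57 V.
Since V_DS = 0.3 V < V_ov = 0.57 V, the device is in the triode region.
I_D = k_n [V_ov · V_DS − ½ V_DS²] = 7.75 × [0.57 × 0.3 − 0.5 × 0.3²] = 0.976 mA.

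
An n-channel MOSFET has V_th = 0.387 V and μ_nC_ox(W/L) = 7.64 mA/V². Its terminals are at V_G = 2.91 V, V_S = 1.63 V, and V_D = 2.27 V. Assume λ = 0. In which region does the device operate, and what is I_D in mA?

V_GS = V_G − V_S = 2.91 − 1.63 = 1.28 V; V_DS = V_D − V_S = 2.27 − 1.63 = 0.64 V.
V_ov = V_GS − V_th = 1.28 − 0.387 = 0.893 V.
Since V_DS = 0.64 V < V_ov = 0.893 V, the device is in the triode region.
I_D = k_n [V_ov · V_DS − ½ V_DS²] = 7.64 × [0.893 × 0.64 − 0.5 × 0.64²] = 2.8 mA.

Triode; I_D = 2.80 mA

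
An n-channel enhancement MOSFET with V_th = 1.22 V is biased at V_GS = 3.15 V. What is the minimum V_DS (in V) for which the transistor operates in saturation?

V_DS,sat = 1.93 V

The boundary between triode and saturation is V_DS = V_GS − V_th = V_ov.
V_ov = 3.15 − 1.22 = 1.93 V.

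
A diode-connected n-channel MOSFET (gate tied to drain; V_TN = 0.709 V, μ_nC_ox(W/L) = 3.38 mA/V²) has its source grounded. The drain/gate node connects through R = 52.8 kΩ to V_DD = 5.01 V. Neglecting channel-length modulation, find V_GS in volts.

With gate tied to drain, V_GS = V_DS ≥ V_GS − V_TN, so the device is in saturation.
KCL at the drain: ½ k_n (V_GS − V_TN)² = (V_DD − V_GS)/R.
Let x = V_GS − 0.709. Then 89.2 x² + x − 4.301 = 0, giving x = 0.214 V (positive root), so V_GS = 0.923 V.
I_D = (V_DD − V_GS)/R = (5.01 − 0.923) / 52.8 = 0.0774 mA.

V_GS = 0.923 V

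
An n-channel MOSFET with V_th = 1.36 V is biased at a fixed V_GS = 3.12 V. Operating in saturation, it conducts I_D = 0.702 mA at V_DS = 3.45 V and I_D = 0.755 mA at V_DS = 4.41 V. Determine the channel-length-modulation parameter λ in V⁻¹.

With V_GS fixed, I_D ∝ (1 + λ V_DS) in saturation, so I_D2/I_D1 = (1 + λ V_DS2)/(1 + λ V_DS1).
0.755/0.702 = 1.075 = (1 + 4.41 λ)/(1 + 3.45 λ).
Solving: λ (I_D1 V_DS2 − I_D2 V_DS1) = I_D2 − I_D1, so λ = (0.755 − 0.702) / (0.702 × 4.41 − 0.755 × 3.45) = 0.053 / 0.491 = 0.108 V⁻¹.

λ = 0.108 V⁻¹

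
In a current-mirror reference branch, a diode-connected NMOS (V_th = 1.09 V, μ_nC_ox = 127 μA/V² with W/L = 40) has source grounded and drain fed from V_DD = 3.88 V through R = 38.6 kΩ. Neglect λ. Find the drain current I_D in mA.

With gate tied to drain, V_GS = V_DS ≥ V_GS − V_th, so the device is in saturation.
k_n = μ_nC_ox · (W/L) = 5.08 mA/V².
KCL at the drain: ½ k_n (V_GS − V_th)² = (V_DD − V_GS)/R.
Let x = V_GS − 1.09. Then 98 x² + x − 2.79 = 0, giving x = 0.164 V (positive root), so V_GS = 1.25 V.
I_D = (V_DD − V_GS)/R = (3.88 − 1.25) / 38.6 = 0.068 mA.

I_D = 0.0680 mA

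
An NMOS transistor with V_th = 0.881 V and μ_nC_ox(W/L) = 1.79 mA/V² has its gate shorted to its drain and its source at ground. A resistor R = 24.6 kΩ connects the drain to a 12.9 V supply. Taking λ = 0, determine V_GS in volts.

With gate tied to drain, V_GS = V_DS ≥ V_GS − V_th, so the device is in saturation.
KCL at the drain: ½ k_n (V_GS − V_th)² = (V_DD − V_GS)/R.
Let x = V_GS − 0.881. Then 22 x² + x − 12.02 = 0, giving x = 0.716 V (positive root), so V_GS = 1.6 V.
I_D = (V_DD − V_GS)/R = (12.9 − 1.6) / 24.6 = 0.459 mA.

V_GS = 1.60 V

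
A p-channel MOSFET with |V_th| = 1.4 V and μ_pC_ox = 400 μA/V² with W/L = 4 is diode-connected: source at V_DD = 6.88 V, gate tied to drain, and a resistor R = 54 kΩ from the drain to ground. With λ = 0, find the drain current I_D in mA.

I_D = 0.0951 mA

With gate tied to drain, V_SG = V_SD ≥ V_SG − |V_th|, so the device is in saturation.
k_p = μ_pC_ox · (W/L) = 1.6 mA/V².
KCL at the drain: ½ k_p (V_SG − |V_th|)² = (V_DD − V_SG)/R.
Let x = V_SG − 1.4. Then 43.2 x² + x − 5.48 = 0, giving x = 0.345 V (positive root), so V_SG = 1.74 V.
I_D = (V_DD − V_SG)/R = (6.88 − 1.74) / 54 = 0.0951 mA.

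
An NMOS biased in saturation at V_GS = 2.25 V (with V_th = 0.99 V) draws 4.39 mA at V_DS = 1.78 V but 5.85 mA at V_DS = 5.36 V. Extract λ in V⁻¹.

λ = 0.111 V⁻¹

With V_GS fixed, I_D ∝ (1 + λ V_DS) in saturation, so I_D2/I_D1 = (1 + λ V_DS2)/(1 + λ V_DS1).
5.85/4.39 = 1.333 = (1 + 5.36 λ)/(1 + 1.78 λ).
Solving: λ (I_D1 V_DS2 − I_D2 V_DS1) = I_D2 − I_D1, so λ = (5.85 − 4.39) / (4.39 × 5.36 − 5.85 × 1.78) = 1.46 / 13.1 = 0.111 V⁻¹.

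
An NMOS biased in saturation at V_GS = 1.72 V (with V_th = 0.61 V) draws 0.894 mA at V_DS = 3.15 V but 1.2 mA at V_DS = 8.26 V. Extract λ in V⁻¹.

With V_GS fixed, I_D ∝ (1 + λ V_DS) in saturation, so I_D2/I_D1 = (1 + λ V_DS2)/(1 + λ V_DS1).
1.2/0.894 = 1.342 = (1 + 8.26 λ)/(1 + 3.15 λ).
Solving: λ (I_D1 V_DS2 − I_D2 V_DS1) = I_D2 − I_D1, so λ = (1.2 − 0.894) / (0.894 × 8.26 − 1.2 × 3.15) = 0.306 / 3.6 = 0.0849 V⁻¹.

λ = 0.0849 V⁻¹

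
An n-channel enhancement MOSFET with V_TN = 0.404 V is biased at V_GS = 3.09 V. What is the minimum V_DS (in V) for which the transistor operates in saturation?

The boundary between triode and saturation is V_DS = V_GS − V_TN = V_ov.
V_ov = 3.09 − 0.404 = 2.69 V.

V_DS,sat = 2.69 V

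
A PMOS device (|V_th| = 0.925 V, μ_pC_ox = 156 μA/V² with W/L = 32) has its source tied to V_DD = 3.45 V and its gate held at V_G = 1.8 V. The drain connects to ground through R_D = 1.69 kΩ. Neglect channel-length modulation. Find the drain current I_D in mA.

V_SG = V_DD − V_G = 3.45 − 1.8 = 1.65 V, so V_ov = 1.65 − 0.925 = 0.725 V.
k_p = μ_pC_ox · (W/L) = 4.992 mA/V².
Assume saturation: I_D = ½ k_p V_ov² = 0.5 × 4.992 × 0.725² = 1.31 mA, giving V_SD = V_DD − I_D R_D = 3.45 − 1.31 × 1.69 = 1.23 V.
V_SD = 1.23 V ≥ V_ov = 0.725 V, confirming saturation.

I_D = 1.31 mA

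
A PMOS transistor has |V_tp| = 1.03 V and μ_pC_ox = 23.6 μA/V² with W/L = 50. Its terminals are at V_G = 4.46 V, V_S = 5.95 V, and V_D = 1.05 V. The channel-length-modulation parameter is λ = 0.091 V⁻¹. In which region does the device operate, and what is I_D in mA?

V_SG = V_S − V_G = 5.95 − 4.46 = 1.49 V; V_SD = V_S − V_D = 5.95 − 1.05 = 4.9 V.
k_p = μ_pC_ox · (W/L) = 1.18 mA/V².
V_ov = V_SG − |V_tp| = 1.49 − 1.03 = 0.46 V.
Since V_SD = 4.9 V ≥ V_ov = 0.46 V, the device is in saturation.
I_D = ½ k_p V_ov² (1 + λ V_SD) = 0.5 × 1.18 × 0.46² × (1 + 0.091 × 4.9) = 0.181 mA.

Saturation; I_D = 0.181 mA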